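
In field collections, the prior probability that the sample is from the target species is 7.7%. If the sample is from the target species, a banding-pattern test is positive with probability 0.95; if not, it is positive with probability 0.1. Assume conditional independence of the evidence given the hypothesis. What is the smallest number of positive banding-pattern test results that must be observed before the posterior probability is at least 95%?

3

Prior odds: 0.077 ÷ 0.923 = 77/923.
Likelihood ratio of a positive = 0.95/0.1 = 9.5.
Target posterior odds = 0.95/0.05 = 19.
Need (77/923) × 9.5ⁿ ≥ 19, i.e. 9.5ⁿ ≥ 17537/77.
9.5² = 90.25 falls short of 17537/77 but 9.5³ = 857.375 reaches it, so n = 3.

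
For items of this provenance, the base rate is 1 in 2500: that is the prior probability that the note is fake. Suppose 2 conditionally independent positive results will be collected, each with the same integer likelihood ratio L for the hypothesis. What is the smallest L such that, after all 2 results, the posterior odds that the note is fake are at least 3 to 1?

Prior odds = 0.0004/0.9996 = 1/2499.
Target odds = 3.
Need L² ≥ 3 ÷ (1/2499) = 7497.
86² = 7396 < 7497 ≤ 7569 = 87², so L = 87.

87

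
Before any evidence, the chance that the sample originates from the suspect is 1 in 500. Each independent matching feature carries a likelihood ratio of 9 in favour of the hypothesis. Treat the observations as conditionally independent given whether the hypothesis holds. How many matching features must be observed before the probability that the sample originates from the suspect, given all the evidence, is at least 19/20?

5

Prior odds = 0.002/0.998 = 1/499.
Likelihood ratio per matching feature = 9.
Target odds: 0.95 ÷ 0.05 = 19.
Need (1/499) × 9ⁿ ≥ 19, i.e. 9ⁿ ≥ 9481.
9⁴ = 6561 falls short of 9481 but 9⁵ = 59049 reaches it, so n = 5.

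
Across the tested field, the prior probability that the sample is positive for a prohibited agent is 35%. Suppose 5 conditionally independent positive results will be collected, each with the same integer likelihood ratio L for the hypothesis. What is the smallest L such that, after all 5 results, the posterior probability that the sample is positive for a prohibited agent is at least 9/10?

2

Prior odds = 0.35/0.65 = 7/13.
Target odds = 0.9/0.1 = 9.
Need L⁵ ≥ 9 ÷ (7/13) = 117/7.
1⁵ = 1 < 117/7 ≤ 32 = 2⁵, so L = 2.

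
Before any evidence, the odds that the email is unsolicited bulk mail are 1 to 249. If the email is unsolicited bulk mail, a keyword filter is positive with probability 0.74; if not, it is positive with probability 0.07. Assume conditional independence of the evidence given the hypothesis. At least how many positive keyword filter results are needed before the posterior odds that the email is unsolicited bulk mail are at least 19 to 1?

Prior odds = 1/249.
Likelihood ratio of a positive = 0.74/0.07 = 74/7.
Target odds = 19.
Need (1/249) × (74/7)ⁿ ≥ 19, i.e. (74/7)ⁿ ≥ 4731.
(74/7)³ = 405224/343 falls short of 4731 but (74/7)⁴ = 29986576/2401 reaches it, so n = 4.

4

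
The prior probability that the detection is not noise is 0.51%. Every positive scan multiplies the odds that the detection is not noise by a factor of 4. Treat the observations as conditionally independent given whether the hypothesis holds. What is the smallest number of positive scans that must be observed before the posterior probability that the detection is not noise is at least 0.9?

Prior odds = 0.0051/0.9949 = 51/9949.
Likelihood ratio per positive scan = 4.
Target odds: 0.9 ÷ 0.1 = 9.
Require 4ⁿ ≥ 9 ÷ (51/9949) = 29847/17.
4⁵ = 1024 falls short of 29847/17 but 4⁶ = 4096 reaches it, so n = 6.

6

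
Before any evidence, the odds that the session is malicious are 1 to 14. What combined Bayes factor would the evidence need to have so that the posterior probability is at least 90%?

Prior odds = 1/14.
Target odds = 0.9/0.1 = 9.
Required Bayes factor = 9 ÷ (1/14) = 126.

126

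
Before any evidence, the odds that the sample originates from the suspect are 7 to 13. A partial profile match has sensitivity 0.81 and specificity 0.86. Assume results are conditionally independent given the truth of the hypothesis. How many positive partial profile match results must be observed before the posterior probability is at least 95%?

3

Prior odds = 7/13.
False-positive rate = 1 − 0.86 = 0.14; likelihood ratio of a positive = 0.81/0.14 = 81/14.
Target odds: 0.95 ÷ 0.05 = 19.
Require (81/14)ⁿ ≥ 19 ÷ (7/13) = 247/7.
(81/14)² = 6561/196 falls short of 247/7 but (81/14)³ = 531441/2744 reaches it, so n = 3.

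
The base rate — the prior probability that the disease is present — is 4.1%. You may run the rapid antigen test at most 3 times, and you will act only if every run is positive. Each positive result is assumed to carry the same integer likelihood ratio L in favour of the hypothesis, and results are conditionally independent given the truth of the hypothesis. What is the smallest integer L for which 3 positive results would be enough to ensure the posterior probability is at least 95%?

8

Prior odds = 0.041/0.959 = 41/959.
Target odds = 0.95/0.05 = 19.
Need L³ ≥ 19 ÷ (41/959) = 18221/41.
7³ = 343 < 18221/41 ≤ 512 = 8³, so L = 8.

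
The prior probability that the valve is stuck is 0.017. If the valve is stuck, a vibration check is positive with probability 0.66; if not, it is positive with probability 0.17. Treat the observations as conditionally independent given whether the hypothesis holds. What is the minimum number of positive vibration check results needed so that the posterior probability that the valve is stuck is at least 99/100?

Prior odds: 0.017 ÷ 0.983 = 17/983.
Likelihood ratio of a positive = 0.66/0.17 = 66/17.
Target posterior odds = 0.99/0.01 = 99.
Require (66/17)ⁿ ≥ 99 ÷ (17/983) = 97317/17.
(66/17)⁶ ≈3424.29 falls short of 97317/17 but (66/17)⁷ ≈13294.3 reaches it, so n = 7.

7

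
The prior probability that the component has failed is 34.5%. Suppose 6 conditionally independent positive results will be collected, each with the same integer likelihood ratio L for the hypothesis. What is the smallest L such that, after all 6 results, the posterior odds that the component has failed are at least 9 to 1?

Prior odds = 0.345/0.655 = 69/131.
Target odds = 9.
Need L⁶ ≥ 9 ÷ (69/131) = 393/23.
1⁶ = 1 < 393/23 ≤ 64 = 2⁶, so L = 2.

2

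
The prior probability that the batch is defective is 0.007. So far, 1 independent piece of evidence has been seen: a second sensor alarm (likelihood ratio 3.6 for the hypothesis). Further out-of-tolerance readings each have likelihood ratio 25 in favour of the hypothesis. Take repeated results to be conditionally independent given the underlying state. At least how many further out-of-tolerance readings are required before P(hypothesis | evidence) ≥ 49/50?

3

Prior odds = 0.007/0.993 = 7/993.
Bayes factor of the evidence already in hand = 3.6.
Odds after that evidence = (7/993) × 3.6 = 42/1655.
Target odds = 0.98/0.02 = 49.
Need 25ⁿ ≥ 49 ÷ (42/1655) = 11585/6.
25² = 625 falls short of 11585/6 but 25³ = 15625 reaches it, so n = 3.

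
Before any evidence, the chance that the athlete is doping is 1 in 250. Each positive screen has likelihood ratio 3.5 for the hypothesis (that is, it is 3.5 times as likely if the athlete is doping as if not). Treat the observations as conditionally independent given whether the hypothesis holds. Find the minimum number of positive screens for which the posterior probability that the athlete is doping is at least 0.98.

8

Prior odds = 0.004/0.996 = 1/249.
Likelihood ratio per positive screen = 3.5.
Target posterior odds = 0.98/0.02 = 49.
Require 3.5ⁿ ≥ 49 ÷ (1/249) = 12201.
3.5⁷ = 823543/128 falls short of 12201 but 3.5⁸ = 5764801/256 reaches it, so n = 8.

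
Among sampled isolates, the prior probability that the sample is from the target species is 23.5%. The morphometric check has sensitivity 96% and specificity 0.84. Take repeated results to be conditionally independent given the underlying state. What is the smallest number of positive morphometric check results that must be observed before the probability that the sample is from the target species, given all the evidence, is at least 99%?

Prior odds: 0.235 ÷ 0.765 = 47/153.
False-positive rate = 1 − 0.84 = 0.16; likelihood ratio of a positive = 0.96/0.16 = 6.
Target odds: 0.99 ÷ 0.01 = 99.
Need (47/153) × 6ⁿ ≥ 99, i.e. 6ⁿ ≥ 15147/47.
6³ = 216 falls short of 15147/47 but 6⁴ = 1296 reaches it, so n = 4.

4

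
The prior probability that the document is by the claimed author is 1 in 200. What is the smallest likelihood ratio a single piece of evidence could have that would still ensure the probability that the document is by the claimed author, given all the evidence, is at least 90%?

1791

Prior odds = 0.005/0.995 = 1/199.
Target odds = 0.9/0.1 = 9.
Required Bayes factor = 9 ÷ (1/199) = 1791.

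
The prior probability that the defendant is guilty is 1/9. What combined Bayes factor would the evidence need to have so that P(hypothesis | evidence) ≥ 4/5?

32

Prior odds = (1/9)/(8/9) = 0.125.
Target odds = 0.8/0.2 = 4.
Required Bayes factor = 4 ÷ 0.125 = 32.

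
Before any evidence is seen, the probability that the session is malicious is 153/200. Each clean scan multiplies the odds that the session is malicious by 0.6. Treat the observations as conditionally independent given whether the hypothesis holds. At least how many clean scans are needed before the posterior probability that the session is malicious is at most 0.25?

5

Prior odds: 0.765 ÷ 0.235 = 153/47.
Likelihood ratio per clean scan = 0.6.
Target posterior odds = 0.25/0.75 = 1/3.
Need (153/47) × 0.6ⁿ ≤ 1/3, i.e. 0.6ⁿ ≤ 47/459.
0.6⁴ = 0.1296 is still above 47/459 but 0.6⁵ = 0.07776 is at or below it, so n = 5.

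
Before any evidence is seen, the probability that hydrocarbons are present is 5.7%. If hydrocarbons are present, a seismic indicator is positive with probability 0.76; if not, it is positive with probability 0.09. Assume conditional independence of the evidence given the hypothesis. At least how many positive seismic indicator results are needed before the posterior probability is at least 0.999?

Prior odds: 0.057 ÷ 0.943 = 57/943.
Likelihood ratio of a positive = 0.76/0.09 = 76/9.
Target posterior odds = 0.999/0.001 = 999.
Need (57/943) × (76/9)ⁿ ≥ 999, i.e. (76/9)ⁿ ≥ 314019/19.
(76/9)⁴ = 33362176/6561 falls short of 314019/19 but (76/9)⁵ ≈42939.3 reaches it, so n = 5.

5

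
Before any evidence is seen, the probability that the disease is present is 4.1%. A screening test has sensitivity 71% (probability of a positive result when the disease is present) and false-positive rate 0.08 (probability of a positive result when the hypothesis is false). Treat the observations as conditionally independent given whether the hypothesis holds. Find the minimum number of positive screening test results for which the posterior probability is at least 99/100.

4

Prior odds = 0.041/0.959 = 41/959.
Likelihood ratio of a positive result = 0.71/0.08 = 8.875.
Target odds: 0.99 ÷ 0.01 = 99.
Require 8.875ⁿ ≥ 99 ÷ (41/959) = 94941/41.
8.875³ = 357911/512 falls short of 94941/41 but 8.875⁴ = 25411681/4096 reaches it, so n = 4.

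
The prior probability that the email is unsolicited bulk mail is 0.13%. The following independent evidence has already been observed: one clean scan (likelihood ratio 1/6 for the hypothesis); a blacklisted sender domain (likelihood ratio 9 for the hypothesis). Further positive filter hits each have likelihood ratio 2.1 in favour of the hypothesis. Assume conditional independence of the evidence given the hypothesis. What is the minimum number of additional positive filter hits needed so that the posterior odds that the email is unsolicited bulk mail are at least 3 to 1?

Prior odds = 0.0013/0.9987 = 13/9987.
Combined Bayes factor of the evidence already in hand = (1/6) × 9 = 1.5.
Odds after that evidence = (13/9987) × 1.5 = 13/6658.
Target odds = 3.
Need 2.1ⁿ ≥ 3 ÷ (13/6658) = 19974/13.
2.1⁹ ≈794.28 falls short of 19974/13 but 2.1¹⁰ ≈1667.99 reaches it, so n = 10.

10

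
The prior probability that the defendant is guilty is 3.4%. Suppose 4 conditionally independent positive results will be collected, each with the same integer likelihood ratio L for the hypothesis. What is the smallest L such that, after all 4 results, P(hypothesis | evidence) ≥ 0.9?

Prior odds = 0.034/0.966 = 17/483.
Target odds = 0.9/0.1 = 9.
Need L⁴ ≥ 9 ÷ (17/483) = 4347/17.
3⁴ = 81 < 4347/17 ≤ 256 = 4⁴, so L = 4.

4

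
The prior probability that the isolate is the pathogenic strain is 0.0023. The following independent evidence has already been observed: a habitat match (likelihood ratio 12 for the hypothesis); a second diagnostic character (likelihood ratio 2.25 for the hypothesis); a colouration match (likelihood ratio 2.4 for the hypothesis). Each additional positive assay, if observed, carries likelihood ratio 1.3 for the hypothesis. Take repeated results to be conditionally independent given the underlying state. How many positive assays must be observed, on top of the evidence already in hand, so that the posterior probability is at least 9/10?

Prior odds = 0.0023/0.9977 = 23/9977.
Combined Bayes factor of the evidence already in hand = 12 × 2.25 × 2.4 = 64.8.
Odds after that evidence = (23/9977) × 64.8 = 7452/49885.
Target odds = 0.9/0.1 = 9.
Need 1.3ⁿ ≥ 9 ÷ (7452/49885) = 49885/828.
1.3¹⁵ ≈51.1859 falls short of 49885/828 but 1.3¹⁶ ≈66.5417 reaches it, so n = 16.

16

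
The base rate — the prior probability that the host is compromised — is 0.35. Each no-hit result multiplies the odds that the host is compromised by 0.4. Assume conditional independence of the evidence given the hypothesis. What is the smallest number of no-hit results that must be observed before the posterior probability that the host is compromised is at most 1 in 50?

Prior odds = 0.35/0.65 = 7/13.
Likelihood ratio per no-hit result = 0.4.
Target odds: 0.02 ÷ 0.98 = 1/49.
Need (7/13) × 0.4ⁿ ≤ 1/49, i.e. 0.4ⁿ ≤ 13/343.
0.4³ = 0.064 is still above 13/343 but 0.4⁴ = 0.0256 is at or below it, so n = 4.

4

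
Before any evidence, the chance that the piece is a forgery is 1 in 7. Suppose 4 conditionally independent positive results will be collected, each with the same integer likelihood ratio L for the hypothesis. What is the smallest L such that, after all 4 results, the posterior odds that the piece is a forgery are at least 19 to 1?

4

Prior odds = (1/7)/(6/7) = 1/6.
Target odds = 19.
Need L⁴ ≥ 19 ÷ (1/6) = 114.
3⁴ = 81 < 114 ≤ 256 = 4⁴, so L = 4.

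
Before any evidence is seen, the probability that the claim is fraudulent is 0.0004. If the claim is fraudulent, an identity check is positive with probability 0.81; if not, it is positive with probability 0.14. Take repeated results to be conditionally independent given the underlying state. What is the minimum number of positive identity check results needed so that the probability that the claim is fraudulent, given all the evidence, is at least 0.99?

Prior odds = 0.0004/0.9996 = 1/2499.
Likelihood ratio of a positive = 0.81/0.14 = 81/14.
Target posterior odds = 0.99/0.01 = 99.
Require (81/14)ⁿ ≥ 99 ÷ (1/2499) = 247401.
(81/14)⁷ ≈217020 falls short of 247401 but (81/14)⁸ ≈1.25561e+06 reaches it, so n = 8.

8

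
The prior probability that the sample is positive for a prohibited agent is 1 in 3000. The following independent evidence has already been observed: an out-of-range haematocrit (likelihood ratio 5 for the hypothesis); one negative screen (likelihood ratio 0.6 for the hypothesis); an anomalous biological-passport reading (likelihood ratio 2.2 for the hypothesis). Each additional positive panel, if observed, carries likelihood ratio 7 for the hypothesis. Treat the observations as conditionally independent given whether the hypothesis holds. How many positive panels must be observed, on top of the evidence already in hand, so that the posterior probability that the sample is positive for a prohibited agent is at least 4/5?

Prior odds = (1/3000)/(2999/3000) = 1/2999.
Combined Bayes factor of the evidence already in hand = 5 × 0.6 × 2.2 = 6.6.
Odds after that evidence = (1/2999) × 6.6 = 33/14995.
Target odds = 0.8/0.2 = 4.
Need 7ⁿ ≥ 4 ÷ (33/14995) = 59980/33.
7³ = 343 falls short of 59980/33 but 7⁴ = 2401 reaches it, so n = 4.

4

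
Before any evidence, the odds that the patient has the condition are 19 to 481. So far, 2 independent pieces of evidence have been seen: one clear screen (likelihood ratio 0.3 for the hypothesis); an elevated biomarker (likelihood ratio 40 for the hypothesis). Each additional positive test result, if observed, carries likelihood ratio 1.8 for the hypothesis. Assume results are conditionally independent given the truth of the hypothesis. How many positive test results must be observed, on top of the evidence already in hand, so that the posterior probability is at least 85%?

Prior odds = 19/481.
Combined Bayes factor of the evidence already in hand = 0.3 × 40 = 12.
Odds after that evidence = (19/481) × 12 = 228/481.
Target odds = 0.85/0.15 = 17/3.
Need 1.8ⁿ ≥ 17/3 ÷ (228/481) = 8177/684.
1.8⁴ = 10.4976 falls short of 8177/684 but 1.8⁵ = 18.89568 reaches it, so n = 5.

5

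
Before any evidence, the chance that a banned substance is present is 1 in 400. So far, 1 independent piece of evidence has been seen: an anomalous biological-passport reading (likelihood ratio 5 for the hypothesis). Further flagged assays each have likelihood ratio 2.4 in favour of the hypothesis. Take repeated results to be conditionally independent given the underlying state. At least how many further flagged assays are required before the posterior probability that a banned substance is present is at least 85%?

7

Prior odds = 0.0025/0.9975 = 1/399.
Bayes factor of the evidence already in hand = 5.
Odds after that evidence = (1/399) × 5 = 5/399.
Target odds = 0.85/0.15 = 17/3.
Need 2.4ⁿ ≥ 17/3 ÷ (5/399) = 452.2.
2.4⁶ = 2985984/15625 falls short of 452.2 but 2.4⁷ = 35831808/78125 reaches it, so n = 7.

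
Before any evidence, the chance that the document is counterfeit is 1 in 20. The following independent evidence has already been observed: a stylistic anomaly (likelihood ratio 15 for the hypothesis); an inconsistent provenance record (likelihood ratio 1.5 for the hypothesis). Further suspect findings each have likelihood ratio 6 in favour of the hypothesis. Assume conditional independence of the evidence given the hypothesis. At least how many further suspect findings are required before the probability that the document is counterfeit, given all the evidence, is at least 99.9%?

Prior odds = 0.05/0.95 = 1/19.
Combined Bayes factor of the evidence already in hand = 15 × 1.5 = 22.5.
Odds after that evidence = (1/19) × 22.5 = 45/38.
Target odds = 0.999/0.001 = 999.
Need 6ⁿ ≥ 999 ÷ (45/38) = 843.6.
6³ = 216 falls short of 843.6 but 6⁴ = 1296 reaches it, so n = 4.

4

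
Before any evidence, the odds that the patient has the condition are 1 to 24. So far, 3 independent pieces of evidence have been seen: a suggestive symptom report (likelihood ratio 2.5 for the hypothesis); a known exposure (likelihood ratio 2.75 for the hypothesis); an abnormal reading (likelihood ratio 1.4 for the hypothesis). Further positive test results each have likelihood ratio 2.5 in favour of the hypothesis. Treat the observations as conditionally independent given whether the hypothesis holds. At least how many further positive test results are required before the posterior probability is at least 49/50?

6

Prior odds = 1/24.
Combined Bayes factor of the evidence already in hand = 2.5 × 2.75 × 1.4 = 9.625.
Odds after that evidence = (1/24) × 9.625 = 77/192.
Target odds = 0.98/0.02 = 49.
Need 2.5ⁿ ≥ 49 ÷ (77/192) = 1344/11.
2.5⁵ = 97.65625 falls short of 1344/11 but 2.5⁶ = 244.140625 reaches it, so n = 6.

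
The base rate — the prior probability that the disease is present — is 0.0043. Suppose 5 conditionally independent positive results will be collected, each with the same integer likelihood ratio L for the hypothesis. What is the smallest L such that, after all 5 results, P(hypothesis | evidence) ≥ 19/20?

6

Prior odds = 0.0043/0.9957 = 43/9957.
Target odds = 0.95/0.05 = 19.
Need L⁵ ≥ 19 ÷ (43/9957) = 189183/43.
5⁵ = 3125 < 189183/43 ≤ 7776 = 6⁵, so L = 6.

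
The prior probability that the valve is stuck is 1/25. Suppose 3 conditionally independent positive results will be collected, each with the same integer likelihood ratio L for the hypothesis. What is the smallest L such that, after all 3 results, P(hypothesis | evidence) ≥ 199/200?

Prior odds = 0.04/0.96 = 1/24.
Target odds = 0.995/0.005 = 199.
Need L³ ≥ 199 ÷ (1/24) = 4776.
16³ = 4096 < 4776 ≤ 4913 = 17³, so L = 17.

17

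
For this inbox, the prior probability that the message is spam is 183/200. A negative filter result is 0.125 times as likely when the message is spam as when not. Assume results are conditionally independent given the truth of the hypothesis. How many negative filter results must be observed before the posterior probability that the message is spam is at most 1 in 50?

Prior odds: 0.915 ÷ 0.085 = 183/17.
Likelihood ratio per negative filter result = 0.125.
Target odds: 0.02 ÷ 0.98 = 1/49.
Need (183/17) × 0.125ⁿ ≤ 1/49, i.e. 0.125ⁿ ≤ 17/8967.
0.125³ = 0.001953125 is still above 17/8967 but 0.125⁴ = 1/4096 is at or below it, so n = 4.

4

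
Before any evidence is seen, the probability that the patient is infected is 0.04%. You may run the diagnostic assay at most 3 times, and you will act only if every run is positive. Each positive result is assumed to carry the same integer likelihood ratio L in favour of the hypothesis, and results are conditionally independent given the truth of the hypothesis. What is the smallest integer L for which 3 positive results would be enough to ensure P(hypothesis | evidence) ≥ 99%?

Prior odds = 0.0004/0.9996 = 1/2499.
Target odds = 0.99/0.01 = 99.
Need L³ ≥ 99 ÷ (1/2499) = 247401.
62³ = 238328 < 247401 ≤ 250047 = 63³, so L = 63.

63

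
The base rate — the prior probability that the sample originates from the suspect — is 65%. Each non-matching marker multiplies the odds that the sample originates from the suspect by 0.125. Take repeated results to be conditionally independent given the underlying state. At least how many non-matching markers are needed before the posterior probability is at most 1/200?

3

Prior odds: 0.65 ÷ 0.35 = 13/7.
Likelihood ratio per non-matching marker = 0.125.
Target odds: 0.005 ÷ 0.995 = 1/199.
Need (13/7) × 0.125ⁿ ≤ 1/199, i.e. 0.125ⁿ ≤ 7/2587.
0.125² = 0.015625 is still above 7/2587 but 0.125³ = 0.001953125 is at or below it, so n = 3.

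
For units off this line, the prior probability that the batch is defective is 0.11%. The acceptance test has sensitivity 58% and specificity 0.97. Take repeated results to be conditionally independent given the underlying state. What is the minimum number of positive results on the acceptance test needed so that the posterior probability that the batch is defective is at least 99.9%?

5

Prior odds = 0.0011/0.9989 = 11/9989.
False-positive rate = 1 − 0.97 = 0.03; likelihood ratio of a positive = 0.58/0.03 = 58/3.
Target posterior odds = 0.999/0.001 = 999.
Need (11/9989) × (58/3)ⁿ ≥ 999, i.e. (58/3)ⁿ ≥ 9979011/11.
(58/3)⁴ = 11316496/81 falls short of 9979011/11 but (58/3)⁵ = 656356768/243 reaches it, so n = 5.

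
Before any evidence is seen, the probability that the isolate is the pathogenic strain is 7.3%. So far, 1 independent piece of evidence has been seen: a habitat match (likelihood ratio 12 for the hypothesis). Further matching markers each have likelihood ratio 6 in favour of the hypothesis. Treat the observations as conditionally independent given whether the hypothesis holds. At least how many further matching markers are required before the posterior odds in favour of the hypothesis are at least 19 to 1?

Prior odds = 0.073/0.927 = 73/927.
Bayes factor of the evidence already in hand = 12.
Odds after that evidence = (73/927) × 12 = 292/309.
Target odds = 19.
Need 6ⁿ ≥ 19 ÷ (292/309) = 5871/292.
6¹ = 6 falls short of 5871/292 but 6² = 36 reaches it, so n = 2.

2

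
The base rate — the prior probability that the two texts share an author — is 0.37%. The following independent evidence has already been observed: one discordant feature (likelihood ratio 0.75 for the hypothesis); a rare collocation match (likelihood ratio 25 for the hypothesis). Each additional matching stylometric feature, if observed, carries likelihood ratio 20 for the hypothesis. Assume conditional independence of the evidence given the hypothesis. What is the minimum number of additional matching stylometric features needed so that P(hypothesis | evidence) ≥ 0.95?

2

Prior odds = 0.0037/0.9963 = 37/9963.
Combined Bayes factor of the evidence already in hand = 0.75 × 25 = 18.75.
Odds after that evidence = (37/9963) × 18.75 = 925/13284.
Target odds = 0.95/0.05 = 19.
Need 20ⁿ ≥ 19 ÷ (925/13284) = 252396/925.
20¹ = 20 falls short of 252396/925 but 20² = 400 reaches it, so n = 2.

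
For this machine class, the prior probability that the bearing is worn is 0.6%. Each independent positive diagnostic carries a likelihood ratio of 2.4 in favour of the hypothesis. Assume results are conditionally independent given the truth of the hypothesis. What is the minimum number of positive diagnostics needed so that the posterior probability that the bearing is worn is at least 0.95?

10

Prior odds: 0.006 ÷ 0.994 = 3/497.
Likelihood ratio per positive diagnostic = 2.4.
Target odds: 0.95 ÷ 0.05 = 19.
Require 2.4ⁿ ≥ 19 ÷ (3/497) = 9443/3.
2.4⁹ ≈2641.81 falls short of 9443/3 but 2.4¹⁰ ≈6340.34 reaches it, so n = 10.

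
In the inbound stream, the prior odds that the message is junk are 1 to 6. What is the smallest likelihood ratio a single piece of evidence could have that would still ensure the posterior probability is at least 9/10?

Prior odds = 1/6.
Target odds = 0.9/0.1 = 9.
Required Bayes factor = 9 ÷ (1/6) = 54.

54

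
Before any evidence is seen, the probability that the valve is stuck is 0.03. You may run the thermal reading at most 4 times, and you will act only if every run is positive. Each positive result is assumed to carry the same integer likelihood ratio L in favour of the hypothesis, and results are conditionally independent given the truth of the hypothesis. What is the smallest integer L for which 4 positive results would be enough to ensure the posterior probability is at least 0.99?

8

Prior odds = 0.03/0.97 = 3/97.
Target odds = 0.99/0.01 = 99.
Need L⁴ ≥ 99 ÷ (3/97) = 3201.
7⁴ = 2401 < 3201 ≤ 4096 = 8⁴, so L = 8.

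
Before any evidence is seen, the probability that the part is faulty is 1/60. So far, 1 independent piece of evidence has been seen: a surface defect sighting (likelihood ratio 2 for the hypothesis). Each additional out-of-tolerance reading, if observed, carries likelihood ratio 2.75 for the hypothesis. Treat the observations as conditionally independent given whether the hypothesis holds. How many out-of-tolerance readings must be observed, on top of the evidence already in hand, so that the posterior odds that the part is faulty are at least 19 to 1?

Prior odds = (1/60)/(59/60) = 1/59.
Bayes factor of the evidence already in hand = 2.
Odds after that evidence = (1/59) × 2 = 2/59.
Target odds = 19.
Need 2.75ⁿ ≥ 19 ÷ (2/59) = 560.5.
2.75⁶ = 1771561/4096 falls short of 560.5 but 2.75⁷ = 19487171/16384 reaches it, so n = 7.

7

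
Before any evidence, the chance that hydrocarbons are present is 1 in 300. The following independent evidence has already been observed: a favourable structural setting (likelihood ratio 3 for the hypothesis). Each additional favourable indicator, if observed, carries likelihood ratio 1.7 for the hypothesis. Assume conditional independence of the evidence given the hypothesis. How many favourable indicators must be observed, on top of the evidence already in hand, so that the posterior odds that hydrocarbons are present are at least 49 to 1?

17

Prior odds = (1/300)/(299/300) = 1/299.
Bayes factor of the evidence already in hand = 3.
Odds after that evidence = (1/299) × 3 = 3/299.
Target odds = 49.
Need 1.7ⁿ ≥ 49 ÷ (3/299) = 14651/3.
1.7¹⁶ ≈4866.12 falls short of 14651/3 but 1.7¹⁷ ≈8272.4 reaches it, so n = 17.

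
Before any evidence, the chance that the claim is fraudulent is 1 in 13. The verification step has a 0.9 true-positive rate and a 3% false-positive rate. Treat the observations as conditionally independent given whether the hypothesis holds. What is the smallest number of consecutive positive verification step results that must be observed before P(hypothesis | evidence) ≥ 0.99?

3

Prior odds = (1/13)/(12/13) = 1/12.
Likelihood ratio of a positive result = 0.9/0.03 = 30.
Target odds: 0.99 ÷ 0.01 = 99.
Need (1/12) × 30ⁿ ≥ 99, i.e. 30ⁿ ≥ 1188.
30² = 900 falls short of 1188 but 30³ = 27000 reaches it, so n = 3.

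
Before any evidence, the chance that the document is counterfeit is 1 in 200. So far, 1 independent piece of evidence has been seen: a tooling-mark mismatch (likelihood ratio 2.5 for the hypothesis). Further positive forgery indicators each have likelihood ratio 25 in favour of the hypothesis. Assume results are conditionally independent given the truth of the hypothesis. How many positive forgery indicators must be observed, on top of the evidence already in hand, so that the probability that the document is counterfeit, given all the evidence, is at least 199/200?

Prior odds = 0.005/0.995 = 1/199.
Bayes factor of the evidence already in hand = 2.5.
Odds after that evidence = (1/199) × 2.5 = 5/398.
Target odds = 0.995/0.005 = 199.
Need 25ⁿ ≥ 199 ÷ (5/398) = 15840.4.
25³ = 15625 falls short of 15840.4 but 25⁴ = 390625 reaches it, so n = 4.

4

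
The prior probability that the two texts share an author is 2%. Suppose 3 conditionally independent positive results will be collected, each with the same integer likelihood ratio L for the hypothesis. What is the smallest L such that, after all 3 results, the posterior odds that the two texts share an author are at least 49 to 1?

14

Prior odds = 0.02/0.98 = 1/49.
Target odds = 49.
Need L³ ≥ 49 ÷ (1/49) = 2401.
13³ = 2197 < 2401 ≤ 2744 = 14³, so L = 14.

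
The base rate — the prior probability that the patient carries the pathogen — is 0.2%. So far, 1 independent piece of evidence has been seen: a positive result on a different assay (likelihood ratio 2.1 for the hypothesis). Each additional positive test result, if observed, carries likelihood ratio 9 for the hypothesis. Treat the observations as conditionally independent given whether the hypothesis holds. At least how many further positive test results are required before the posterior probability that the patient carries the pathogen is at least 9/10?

Prior odds = 0.002/0.998 = 1/499.
Bayes factor of the evidence already in hand = 2.1.
Odds after that evidence = (1/499) × 2.1 = 21/4990.
Target odds = 0.9/0.1 = 9.
Need 9ⁿ ≥ 9 ÷ (21/4990) = 14970/7.
9³ = 729 falls short of 14970/7 but 9⁴ = 6561 reaches it, so n = 4.

4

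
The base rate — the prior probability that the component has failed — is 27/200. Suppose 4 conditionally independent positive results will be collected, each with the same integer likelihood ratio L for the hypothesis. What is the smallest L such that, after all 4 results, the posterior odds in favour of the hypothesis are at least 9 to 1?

3

Prior odds = 0.135/0.865 = 27/173.
Target odds = 9.
Need L⁴ ≥ 9 ÷ (27/173) = 173/3.
2⁴ = 16 < 173/3 ≤ 81 = 3⁴, so L = 3.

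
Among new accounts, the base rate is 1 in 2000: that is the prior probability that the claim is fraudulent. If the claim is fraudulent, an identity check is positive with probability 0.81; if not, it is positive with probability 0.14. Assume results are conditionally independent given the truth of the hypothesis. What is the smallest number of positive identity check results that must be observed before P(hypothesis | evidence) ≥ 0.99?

7

Prior odds: 0.0005 ÷ 0.9995 = 1/1999.
Likelihood ratio of a positive = 0.81/0.14 = 81/14.
Target odds: 0.99 ÷ 0.01 = 99.
Need (1/1999) × (81/14)ⁿ ≥ 99, i.e. (81/14)ⁿ ≥ 197901.
(81/14)⁶ ≈37509.6 falls short of 197901 but (81/14)⁷ ≈217020 reaches it, so n = 7.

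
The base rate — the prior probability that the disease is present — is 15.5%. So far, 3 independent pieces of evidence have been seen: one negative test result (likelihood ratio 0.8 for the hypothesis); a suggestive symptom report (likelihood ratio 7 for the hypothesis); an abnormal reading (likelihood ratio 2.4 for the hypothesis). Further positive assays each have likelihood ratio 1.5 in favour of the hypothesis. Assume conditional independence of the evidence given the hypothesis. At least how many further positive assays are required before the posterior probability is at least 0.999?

Prior odds = 0.155/0.845 = 31/169.
Combined Bayes factor of the evidence already in hand = 0.8 × 7 × 2.4 = 13.44.
Odds after that evidence = (31/169) × 13.44 = 10416/4225.
Target odds = 0.999/0.001 = 999.
Need 1.5ⁿ ≥ 999 ÷ (10416/4225) = 1406925/3472.
1.5¹⁴ = 4782969/16384 falls short of 1406925/3472 but 1.5¹⁵ = 14348907/32768 reaches it, so n = 15.

15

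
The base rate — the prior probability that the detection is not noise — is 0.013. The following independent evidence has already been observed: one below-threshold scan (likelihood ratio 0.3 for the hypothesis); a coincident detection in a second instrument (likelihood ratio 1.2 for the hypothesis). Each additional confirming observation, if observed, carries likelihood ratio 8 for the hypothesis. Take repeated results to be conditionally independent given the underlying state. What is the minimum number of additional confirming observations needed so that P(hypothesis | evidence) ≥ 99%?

Prior odds = 0.013/0.987 = 13/987.
Combined Bayes factor of the evidence already in hand = 0.3 × 1.2 = 0.36.
Odds after that evidence = (13/987) × 0.36 = 39/8225.
Target odds = 0.99/0.01 = 99.
Need 8ⁿ ≥ 99 ÷ (39/8225) = 271425/13.
8⁴ = 4096 falls short of 271425/13 but 8⁵ = 32768 reaches it, so n = 5.

5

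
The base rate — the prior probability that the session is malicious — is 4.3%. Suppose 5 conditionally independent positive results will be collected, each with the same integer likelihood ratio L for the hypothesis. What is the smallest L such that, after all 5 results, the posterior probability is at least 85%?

3

Prior odds = 0.043/0.957 = 43/957.
Target odds = 0.85/0.15 = 17/3.
Need L⁵ ≥ 17/3 ÷ (43/957) = 5423/43.
2⁵ = 32 < 5423/43 ≤ 243 = 3⁵, so L = 3.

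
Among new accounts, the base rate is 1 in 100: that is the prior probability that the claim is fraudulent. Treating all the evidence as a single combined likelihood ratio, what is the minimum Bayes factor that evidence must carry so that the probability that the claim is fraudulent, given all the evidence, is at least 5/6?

Prior odds = 0.01/0.99 = 1/99.
Target odds = (5/6)/(1/6) = 5.
Required Bayes factor = 5 ÷ (1/99) = 495.

495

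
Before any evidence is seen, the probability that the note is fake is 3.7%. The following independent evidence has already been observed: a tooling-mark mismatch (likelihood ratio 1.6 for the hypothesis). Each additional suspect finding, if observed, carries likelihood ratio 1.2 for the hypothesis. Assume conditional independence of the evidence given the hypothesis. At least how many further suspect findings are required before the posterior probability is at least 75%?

Prior odds = 0.037/0.963 = 37/963.
Bayes factor of the evidence already in hand = 1.6.
Odds after that evidence = (37/963) × 1.6 = 296/4815.
Target odds = 0.75/0.25 = 3.
Need 1.2ⁿ ≥ 3 ÷ (296/4815) = 14445/296.
1.2²¹ ≈46.0051 falls short of 14445/296 but 1.2²² ≈55.2061 reaches it, so n = 22.

22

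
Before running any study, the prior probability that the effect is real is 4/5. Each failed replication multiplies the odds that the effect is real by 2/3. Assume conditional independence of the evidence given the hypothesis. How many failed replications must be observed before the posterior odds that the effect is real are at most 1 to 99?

15

Prior odds = 0.8/0.2 = 4.
Likelihood ratio per failed replication = 2/3.
Target odds = 1/99.
Require (2/3)ⁿ ≤ 1/99 ÷ 4 = 1/396.
(2/3)¹⁴ = 16384/4782969 is still above 1/396 but (2/3)¹⁵ = 32768/14348907 is at or below it, so n = 15.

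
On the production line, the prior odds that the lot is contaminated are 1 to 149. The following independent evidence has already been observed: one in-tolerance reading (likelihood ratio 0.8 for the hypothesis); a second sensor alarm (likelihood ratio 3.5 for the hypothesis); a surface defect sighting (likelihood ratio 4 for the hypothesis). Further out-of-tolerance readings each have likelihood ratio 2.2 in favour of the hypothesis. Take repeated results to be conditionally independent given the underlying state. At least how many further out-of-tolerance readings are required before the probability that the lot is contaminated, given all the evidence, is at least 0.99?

Prior odds = 1/149.
Combined Bayes factor of the evidence already in hand = 0.8 × 3.5 × 4 = 11.2.
Odds after that evidence = (1/149) × 11.2 = 56/745.
Target odds = 0.99/0.01 = 99.
Need 2.2ⁿ ≥ 99 ÷ (56/745) = 73755/56.
2.2⁹ ≈1207.27 falls short of 73755/56 but 2.2¹⁰ ≈2655.99 reaches it, so n = 10.

10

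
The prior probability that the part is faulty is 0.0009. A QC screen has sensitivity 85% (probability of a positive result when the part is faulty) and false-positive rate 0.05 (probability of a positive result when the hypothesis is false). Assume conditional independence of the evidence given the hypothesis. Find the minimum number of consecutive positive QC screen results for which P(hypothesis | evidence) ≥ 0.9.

Prior odds: 0.0009 ÷ 0.9991 = 9/9991.
Likelihood ratio of a positive result = 0.85/0.05 = 17.
Target posterior odds = 0.9/0.1 = 9.
Require 17ⁿ ≥ 9 ÷ (9/9991) = 9991.
17³ = 4913 falls short of 9991 but 17⁴ = 83521 reaches it, so n = 4.

4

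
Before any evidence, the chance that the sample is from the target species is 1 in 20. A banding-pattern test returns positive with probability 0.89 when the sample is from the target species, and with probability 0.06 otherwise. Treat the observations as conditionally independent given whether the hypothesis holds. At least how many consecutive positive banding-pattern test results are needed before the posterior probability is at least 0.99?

Prior odds: 0.05 ÷ 0.95 = 1/19.
Likelihood ratio of a positive result = 0.89/0.06 = 89/6.
Target posterior odds = 0.99/0.01 = 99.
Require (89/6)ⁿ ≥ 99 ÷ (1/19) = 1881.
(89/6)² = 7921/36 falls short of 1881 but (89/6)³ = 704969/216 reaches it, so n = 3.

3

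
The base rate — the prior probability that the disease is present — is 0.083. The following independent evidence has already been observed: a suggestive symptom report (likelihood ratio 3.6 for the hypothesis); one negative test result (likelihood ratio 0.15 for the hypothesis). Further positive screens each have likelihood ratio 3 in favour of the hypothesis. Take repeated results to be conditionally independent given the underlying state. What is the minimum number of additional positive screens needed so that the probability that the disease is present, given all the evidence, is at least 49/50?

7

Prior odds = 0.083/0.917 = 83/917.
Combined Bayes factor of the evidence already in hand = 3.6 × 0.15 = 0.54.
Odds after that evidence = (83/917) × 0.54 = 2241/45850.
Target odds = 0.98/0.02 = 49.
Need 3ⁿ ≥ 49 ÷ (2241/45850) = 2246650/2241.
3⁶ = 729 falls short of 2246650/2241 but 3⁷ = 2187 reaches it, so n = 7.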